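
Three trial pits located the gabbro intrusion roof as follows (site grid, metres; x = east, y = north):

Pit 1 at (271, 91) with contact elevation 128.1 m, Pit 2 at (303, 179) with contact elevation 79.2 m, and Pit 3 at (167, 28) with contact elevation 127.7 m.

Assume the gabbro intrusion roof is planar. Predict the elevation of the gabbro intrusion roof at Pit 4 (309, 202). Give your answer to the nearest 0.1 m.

65.4 m

Let the plane be z = a·x + b·y + c.
Pit 2−Pit 1: 32a + 88b = −48.9;  Pit 3−Pit 1: −104a − 63b = −0.4.
Solving gives a = 0.43665, b = −0.71446.
Then c = 128.1 − a·271 − b·91 = 74.79.
At (309, 202): z = 134.9 − 144.3 + 74.79 = 65.4 m.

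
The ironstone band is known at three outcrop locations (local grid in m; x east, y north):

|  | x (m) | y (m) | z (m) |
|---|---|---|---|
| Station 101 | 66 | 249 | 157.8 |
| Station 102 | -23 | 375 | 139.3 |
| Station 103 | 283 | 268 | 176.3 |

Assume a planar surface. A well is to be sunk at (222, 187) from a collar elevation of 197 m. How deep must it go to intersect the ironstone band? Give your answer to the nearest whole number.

20 m

Two edge vectors: Station 101→Station 102 = (-89, 126, -18.5), Station 101→Station 103 = (217, 19, 18.5).
Normal n = (Station 101→Station 102) × (Station 101→Station 103) = (2682.5, -2368, -29033).
So ∂z/∂x = −n_x/n_z = 0.09239 and ∂z/∂y = −n_y/n_z = −0.08156.
Intercept c from Station 101: 157.8 − 6.10 + 20.31 = 172.01.
At (222, 187): z_contact = 20.5 − 15.3 + 172.01 = 177.3 m.
Depth below ground = 197 − 177.3 = 20 m.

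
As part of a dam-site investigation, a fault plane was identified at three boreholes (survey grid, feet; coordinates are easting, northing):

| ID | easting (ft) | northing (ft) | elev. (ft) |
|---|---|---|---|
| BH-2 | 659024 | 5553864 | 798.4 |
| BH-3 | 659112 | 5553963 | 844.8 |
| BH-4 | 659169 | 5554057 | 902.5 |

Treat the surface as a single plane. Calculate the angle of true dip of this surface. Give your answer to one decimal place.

46.6°

Let the plane be z = a·easting + b·northing + c.
BH-3−BH-2: 88a + 99b = 46.4;  BH-4−BH-2: 145a + 193b = 104.1.
Solving gives a = −0.51377, b = 0.92537.
Gradient magnitude |∇z| = √(a² + b²) = √(0.26396 + 0.85631) = 1.05843.
True dip = arctan(1.05843) = 46.6°, dipping toward SSE (azimuth ≈ 151°).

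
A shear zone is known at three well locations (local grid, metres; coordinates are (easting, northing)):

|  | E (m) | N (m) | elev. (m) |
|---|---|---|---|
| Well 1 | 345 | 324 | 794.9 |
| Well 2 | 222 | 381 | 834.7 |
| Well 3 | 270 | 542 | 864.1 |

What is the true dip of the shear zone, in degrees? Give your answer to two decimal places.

17.89°

Two edge vectors: Well 1→Well 2 = (-123, 57, 39.8), Well 1→Well 3 = (-75, 218, 69.2).
Normal n = (Well 1→Well 2) × (Well 1→Well 3) = (-4732, 5526.6, -22539).
So ∂z/∂E = −n_x/n_z = −0.20995 and ∂z/∂N = −n_y/n_z = 0.24520.
Gradient magnitude |∇z| = √(a² + b²) = √(0.04408 + 0.06012) = 0.32280.
True dip = arctan(0.32280) = 17.89°, dipping toward SE (azimuth ≈ 139°).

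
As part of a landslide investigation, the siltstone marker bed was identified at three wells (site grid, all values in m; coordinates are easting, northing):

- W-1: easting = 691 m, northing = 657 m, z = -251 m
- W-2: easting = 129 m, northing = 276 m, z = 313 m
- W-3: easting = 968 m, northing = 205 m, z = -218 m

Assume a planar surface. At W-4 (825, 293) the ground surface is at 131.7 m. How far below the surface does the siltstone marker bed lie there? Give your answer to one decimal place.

296.1 m

Let the plane be z = a·easting + b·northing + c.
W-2−W-1: −562a − 381b = 564;  W-3−W-1: 277a − 452b = 33.
Solving gives a = −0.67403, b = −0.48608.
Then c = -251 − a·691 − b·657 = 534.11.
At (825, 293): z_contact = −556.07 − 142.42 + 534.11 = -164.39 m.
Depth below ground = 131.7 − (-164.39) = 296.1 m.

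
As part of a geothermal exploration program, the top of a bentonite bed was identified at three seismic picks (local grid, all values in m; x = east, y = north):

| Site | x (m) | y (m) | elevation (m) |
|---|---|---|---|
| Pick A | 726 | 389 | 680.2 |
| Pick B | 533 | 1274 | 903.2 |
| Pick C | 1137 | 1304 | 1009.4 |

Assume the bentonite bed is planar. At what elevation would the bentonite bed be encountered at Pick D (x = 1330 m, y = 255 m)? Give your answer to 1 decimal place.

Two edge vectors: Pick A→Pick B = (-193, 885, 223), Pick A→Pick C = (411, 915, 329.2).
Normal n = (Pick A→Pick B) × (Pick A→Pick C) = (87297, 155188.6, -540330).
So ∂z/∂x = −n_x/n_z = 0.161562 and ∂z/∂y = −n_y/n_z = 0.287211.
Intercept c from Pick A: 680.2 − 117.29 − 111.72 = 451.18.
At (1330, 255): z = 214.9 + 73.2 + 451.18 = 739.3 m.

739.3 m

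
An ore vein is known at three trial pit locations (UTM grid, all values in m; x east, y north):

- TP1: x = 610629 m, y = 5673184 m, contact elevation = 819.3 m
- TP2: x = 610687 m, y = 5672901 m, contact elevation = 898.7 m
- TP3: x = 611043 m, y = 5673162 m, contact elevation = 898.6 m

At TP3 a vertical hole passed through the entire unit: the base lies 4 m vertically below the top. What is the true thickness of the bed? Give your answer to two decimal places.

Let the plane be z = a·x + b·y + c.
TP2−TP1: 58a − 283b = 79.4;  TP3−TP1: 414a − 22b = 79.3.
Solving gives a = 0.17858, b = −0.24397.
|∇z| = √(a²+b²) = 0.30234, so dip δ = arctan(0.30234) = 16.82°.
True thickness = vertical thickness × cos δ = 4 × cos 16.82° = 3.83 m.

3.83 m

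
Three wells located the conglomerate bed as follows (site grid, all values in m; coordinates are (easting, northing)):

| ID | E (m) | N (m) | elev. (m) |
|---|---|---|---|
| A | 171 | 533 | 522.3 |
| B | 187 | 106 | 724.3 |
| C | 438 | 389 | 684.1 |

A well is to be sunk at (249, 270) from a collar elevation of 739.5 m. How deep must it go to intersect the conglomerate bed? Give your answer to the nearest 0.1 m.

Let the plane be z = a·E + b·N + c.
B−A: 16a − 427b = 202;  C−A: 267a − 144b = 161.8.
Solving gives a = 0.35809, b = −0.45965.
Then c = 522.3 − a·171 − b·533 = 706.06.
At (249, 270): z_contact = 89.16 − 124.11 + 706.06 = 671.12 m.
Depth below ground = 739.5 − 671.12 = 68.4 m.

68.4 m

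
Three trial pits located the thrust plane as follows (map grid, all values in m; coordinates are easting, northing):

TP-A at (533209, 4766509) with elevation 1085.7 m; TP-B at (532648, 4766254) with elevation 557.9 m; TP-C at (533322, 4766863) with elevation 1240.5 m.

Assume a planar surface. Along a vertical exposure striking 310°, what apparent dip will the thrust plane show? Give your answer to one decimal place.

Two edge vectors: TP-A→TP-B = (-561, -255, -527.8), TP-A→TP-C = (113, 354, 154.8).
Normal n = (TP-A→TP-B) × (TP-A→TP-C) = (147367.2, 27201.4, -169779).
So ∂z/∂easting = −n_x/n_z = 0.86799 and ∂z/∂northing = −n_y/n_z = 0.16022.
Unit vector along 310° is (sin 310°, cos 310°) = (-0.7660, 0.6428).
Slope in that direction = a·(-0.7660) + b·(0.6428) = −0.56194.
Apparent dip = arctan|0.56194| = 29.3° (true dip is 41.4°, so apparent ≤ true as expected).

29.3°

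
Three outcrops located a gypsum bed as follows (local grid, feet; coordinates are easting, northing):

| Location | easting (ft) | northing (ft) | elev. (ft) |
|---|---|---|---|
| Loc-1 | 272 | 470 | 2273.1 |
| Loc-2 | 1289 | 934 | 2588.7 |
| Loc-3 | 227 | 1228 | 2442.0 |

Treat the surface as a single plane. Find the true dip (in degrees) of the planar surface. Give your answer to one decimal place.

17.3°

Let the plane be z = a·easting + b·northing + c.
Loc-2−Loc-1: 1017a + 464b = 315.6;  Loc-3−Loc-1: −45a + 758b = 168.9.
Solving gives a = 0.20316, b = 0.23488.
Gradient magnitude |∇z| = √(a² + b²) = √(0.04127 + 0.05517) = 0.31056.
True dip = arctan(0.31056) = 17.3°, dipping toward SW (azimuth ≈ 221°).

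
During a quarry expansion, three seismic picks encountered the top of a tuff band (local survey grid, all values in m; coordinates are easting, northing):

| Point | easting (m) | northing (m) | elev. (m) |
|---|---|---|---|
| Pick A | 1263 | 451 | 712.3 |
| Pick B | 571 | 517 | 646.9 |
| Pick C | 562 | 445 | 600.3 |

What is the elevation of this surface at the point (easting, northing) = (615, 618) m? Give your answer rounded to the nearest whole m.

717 m

Let the plane be z = a·easting + b·northing + c.
Pick B−Pick A: −692a + 66b = −65.4;  Pick C−Pick A: −701a − 6b = −112.
Solving gives a = 0.15440, b = 0.62792.
Then c = 712.3 − a·1263 − b·451 = 234.10.
At (615, 618): z = 95.0 + 388.1 + 234.10 = 717.1 m.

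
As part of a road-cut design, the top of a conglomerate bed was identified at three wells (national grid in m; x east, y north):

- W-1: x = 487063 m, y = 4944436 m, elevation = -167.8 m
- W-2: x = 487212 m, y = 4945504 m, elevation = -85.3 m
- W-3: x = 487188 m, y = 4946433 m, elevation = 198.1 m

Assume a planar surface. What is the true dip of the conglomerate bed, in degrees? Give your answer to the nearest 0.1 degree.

Let the plane be z = a·x + b·y + c.
W-2−W-1: 149a + 1068b = 82.5;  W-3−W-1: 125a + 1997b = 365.9.
Solving gives a = −1.37778, b = 0.26947.
Gradient magnitude |∇z| = √(a² + b²) = √(1.89827 + 0.07261) = 1.40388.
True dip = arctan(1.40388) = 54.5°, dipping toward E (azimuth ≈ 101°).

54.5°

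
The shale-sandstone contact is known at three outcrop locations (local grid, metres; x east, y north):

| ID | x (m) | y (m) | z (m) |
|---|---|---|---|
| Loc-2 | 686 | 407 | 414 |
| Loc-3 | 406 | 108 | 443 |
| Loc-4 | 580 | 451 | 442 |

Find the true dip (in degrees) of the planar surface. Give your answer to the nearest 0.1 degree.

13.7°

Two edge vectors: Loc-2→Loc-3 = (-280, -299, 29), Loc-2→Loc-4 = (-106, 44, 28).
Normal n = (Loc-2→Loc-3) × (Loc-2→Loc-4) = (-9648, 4766, -44014).
So ∂z/∂x = −n_x/n_z = −0.21920 and ∂z/∂y = −n_y/n_z = 0.10828.
Gradient magnitude |∇z| = √(a² + b²) = √(0.04805 + 0.01173) = 0.24449.
True dip = arctan(0.24449) = 13.7°, dipping toward ESE (azimuth ≈ 116°).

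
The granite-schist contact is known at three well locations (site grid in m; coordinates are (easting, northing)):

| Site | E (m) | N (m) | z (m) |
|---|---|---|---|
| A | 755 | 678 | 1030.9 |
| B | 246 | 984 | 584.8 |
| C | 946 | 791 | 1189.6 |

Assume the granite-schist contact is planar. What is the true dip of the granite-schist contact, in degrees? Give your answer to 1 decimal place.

Two edge vectors: A→B = (-509, 306, -446.1), A→C = (191, 113, 158.7).
Normal n = (A→B) × (A→C) = (98971.5, -4426.8, -115963).
So ∂z/∂E = −n_x/n_z = 0.85347 and ∂z/∂N = −n_y/n_z = −0.03817.
Gradient magnitude |∇z| = √(a² + b²) = √(0.72842 + 0.00146) = 0.85433.
True dip = arctan(0.85433) = 40.5°, dipping toward W (azimuth ≈ 273°).

40.5°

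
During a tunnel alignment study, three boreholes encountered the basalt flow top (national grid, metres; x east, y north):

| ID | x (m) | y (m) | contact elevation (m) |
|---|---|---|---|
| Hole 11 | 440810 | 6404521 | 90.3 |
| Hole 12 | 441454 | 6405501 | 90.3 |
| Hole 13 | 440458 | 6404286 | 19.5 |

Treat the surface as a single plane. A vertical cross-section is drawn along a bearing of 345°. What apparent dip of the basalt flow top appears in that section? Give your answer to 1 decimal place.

Let the plane be z = a·x + b·y + c.
Hole 12−Hole 11: 644a + 980b = 0;  Hole 13−Hole 11: −352a − 235b = −70.8.
Solving gives a = 0.35835, b = −0.23549.
Unit vector along 345° is (sin 345°, cos 345°) = (-0.2588, 0.9659).
Slope in that direction = a·(-0.2588) + b·(0.9659) = −0.32021.
Apparent dip = arctan|0.32021| = 17.8° (true dip is 23.2°, so apparent ≤ true as expected).

17.8°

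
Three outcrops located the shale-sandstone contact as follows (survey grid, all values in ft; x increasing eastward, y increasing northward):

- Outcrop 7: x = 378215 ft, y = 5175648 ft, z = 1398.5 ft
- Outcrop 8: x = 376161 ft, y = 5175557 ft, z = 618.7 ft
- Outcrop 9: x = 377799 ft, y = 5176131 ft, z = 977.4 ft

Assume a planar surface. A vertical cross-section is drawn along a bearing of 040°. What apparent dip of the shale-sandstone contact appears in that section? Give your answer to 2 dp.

8.14°

Let the plane be z = a·x + b·y + c.
Outcrop 8−Outcrop 7: −2054a − 91b = −779.8;  Outcrop 9−Outcrop 7: −416a + 483b = −421.1.
Solving gives a = 0.40290, b = −0.52483.
Unit vector along 040° is (sin 40°, cos 40°) = (0.6428, 0.7660).
Slope in that direction = a·(0.6428) + b·(0.7660) = −0.14306.
Apparent dip = arctan|0.14306| = 8.14° (true dip is 33.5°, so apparent ≤ true as expected).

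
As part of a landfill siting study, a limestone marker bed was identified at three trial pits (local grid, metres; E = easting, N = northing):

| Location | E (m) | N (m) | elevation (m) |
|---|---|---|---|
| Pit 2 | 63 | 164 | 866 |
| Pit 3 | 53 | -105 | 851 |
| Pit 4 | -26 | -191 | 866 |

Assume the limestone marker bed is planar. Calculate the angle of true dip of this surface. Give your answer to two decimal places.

Two edge vectors: Pit 2→Pit 3 = (-10, -269, -15), Pit 2→Pit 4 = (-89, -355, 0).
Normal n = (Pit 2→Pit 3) × (Pit 2→Pit 4) = (-5325, 1335, -20391).
So ∂z/∂E = −n_x/n_z = −0.26114 and ∂z/∂N = −n_y/n_z = 0.06547.
Gradient magnitude |∇z| = √(a² + b²) = √(0.06820 + 0.00429) = 0.26923.
True dip = arctan(0.26923) = 15.07°, dipping toward ESE (azimuth ≈ 104°).

15.07°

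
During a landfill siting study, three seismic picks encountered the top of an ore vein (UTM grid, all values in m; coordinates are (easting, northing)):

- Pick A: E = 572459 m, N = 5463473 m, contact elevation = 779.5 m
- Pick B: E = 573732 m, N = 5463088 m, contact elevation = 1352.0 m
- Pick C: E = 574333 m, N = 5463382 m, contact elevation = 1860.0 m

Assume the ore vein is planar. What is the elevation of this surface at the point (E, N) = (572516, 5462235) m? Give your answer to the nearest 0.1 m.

195.2 m

Let the plane be z = a·E + b·N + c.
Pick B−Pick A: 1273a − 385b = 572.5;  Pick C−Pick A: 1874a − 91b = 1080.5.
Solving gives a = 0.600836791, b = 0.499649961.
Then c = 779.5 − a·572459 − b·5463473 = −3072999.00.
At (572516, 5462235): z = 343988.7 + 2729205.5 − 3072999.00 = 195.2 m.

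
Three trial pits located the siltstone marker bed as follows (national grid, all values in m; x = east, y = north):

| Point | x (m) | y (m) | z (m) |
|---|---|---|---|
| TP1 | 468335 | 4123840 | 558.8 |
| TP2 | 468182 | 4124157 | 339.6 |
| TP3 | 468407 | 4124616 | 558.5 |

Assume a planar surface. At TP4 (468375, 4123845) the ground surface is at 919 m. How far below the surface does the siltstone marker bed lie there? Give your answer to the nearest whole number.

Two edge vectors: TP1→TP2 = (-153, 317, -219.2), TP1→TP3 = (72, 776, -0.3).
Normal n = (TP1→TP2) × (TP1→TP3) = (170004.1, -15828.3, -141552).
So ∂z/∂x = −n_x/n_z = 1.20100105 and ∂z/∂y = −n_y/n_z = −0.11181968.
Intercept c from TP1: 558.8 − 562470.82 + 461126.49 = −100785.54.
At (468375, 4123845): z_contact = 562518.9 − 461127.0 − 100785.54 = 606.3 m.
Depth below ground = 919 − 606.3 = 313 m.

313 m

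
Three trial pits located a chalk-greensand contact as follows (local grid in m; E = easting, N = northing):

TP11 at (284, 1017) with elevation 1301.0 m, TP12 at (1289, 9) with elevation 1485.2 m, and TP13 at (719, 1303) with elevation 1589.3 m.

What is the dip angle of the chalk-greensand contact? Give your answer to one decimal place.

Two edge vectors: TP11→TP12 = (1005, -1008, 184.2), TP11→TP13 = (435, 286, 288.3).
Normal n = (TP11→TP12) × (TP11→TP13) = (-343287.6, -209614.5, 725910).
So ∂z/∂E = −n_x/n_z = 0.47291 and ∂z/∂N = −n_y/n_z = 0.28876.
Gradient magnitude |∇z| = √(a² + b²) = √(0.22364 + 0.08338) = 0.55410.
True dip = arctan(0.55410) = 29.0°, dipping toward WSW (azimuth ≈ 239°).

29.0°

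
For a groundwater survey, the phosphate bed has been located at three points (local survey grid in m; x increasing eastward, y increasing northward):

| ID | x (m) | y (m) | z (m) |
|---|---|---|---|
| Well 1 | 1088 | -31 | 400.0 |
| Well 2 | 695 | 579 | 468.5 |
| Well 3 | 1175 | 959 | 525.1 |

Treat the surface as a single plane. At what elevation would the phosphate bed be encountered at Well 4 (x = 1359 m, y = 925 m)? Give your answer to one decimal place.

524.4 m

Two edge vectors: Well 1→Well 2 = (-393, 610, 68.5), Well 1→Well 3 = (87, 990, 125.1).
Normal n = (Well 1→Well 2) × (Well 1→Well 3) = (8496, 55123.8, -442140).
So ∂z/∂x = −n_x/n_z = 0.019216 and ∂z/∂y = −n_y/n_z = 0.124675.
Intercept c from Well 1: 400 − 20.91 + 3.86 = 382.96.
At (1359, 925): z = 26.1 + 115.3 + 382.96 = 524.4 m.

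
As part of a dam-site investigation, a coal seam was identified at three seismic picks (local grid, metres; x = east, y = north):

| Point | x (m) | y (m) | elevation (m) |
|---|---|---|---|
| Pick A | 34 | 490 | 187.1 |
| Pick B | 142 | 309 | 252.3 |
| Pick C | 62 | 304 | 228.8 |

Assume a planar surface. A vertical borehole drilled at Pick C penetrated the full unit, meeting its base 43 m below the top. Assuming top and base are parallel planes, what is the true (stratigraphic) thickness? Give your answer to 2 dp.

Let the plane be z = a·x + b·y + c.
Pick B−Pick A: 108a − 181b = 65.2;  Pick C−Pick A: 28a − 186b = 41.7.
Solving gives a = 0.30489, b = −0.17830.
|∇z| = √(a²+b²) = 0.35320, so dip δ = arctan(0.35320) = 19.45°.
True thickness = vertical thickness × cos δ = 43 × cos 19.45° = 40.55 m.

40.55 m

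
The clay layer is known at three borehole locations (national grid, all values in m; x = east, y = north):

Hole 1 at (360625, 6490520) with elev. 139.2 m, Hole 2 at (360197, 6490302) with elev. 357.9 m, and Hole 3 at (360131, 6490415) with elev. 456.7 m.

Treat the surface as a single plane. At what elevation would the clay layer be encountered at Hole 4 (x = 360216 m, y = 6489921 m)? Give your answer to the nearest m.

175 m

Two edge vectors: Hole 1→Hole 2 = (-428, -218, 218.7), Hole 1→Hole 3 = (-494, -105, 317.5).
Normal n = (Hole 1→Hole 2) × (Hole 1→Hole 3) = (-46251.5, 27852.2, -62752).
So ∂z/∂x = −n_x/n_z = −0.73705221 and ∂z/∂y = −n_y/n_z = 0.44384561.
Intercept c from Hole 1: 139.2 + 265799.45 − 2880788.84 = −2614850.19.
At (360216, 6489921): z = −265498.0 + 2880523.0 − 2614850.19 = 174.8 m.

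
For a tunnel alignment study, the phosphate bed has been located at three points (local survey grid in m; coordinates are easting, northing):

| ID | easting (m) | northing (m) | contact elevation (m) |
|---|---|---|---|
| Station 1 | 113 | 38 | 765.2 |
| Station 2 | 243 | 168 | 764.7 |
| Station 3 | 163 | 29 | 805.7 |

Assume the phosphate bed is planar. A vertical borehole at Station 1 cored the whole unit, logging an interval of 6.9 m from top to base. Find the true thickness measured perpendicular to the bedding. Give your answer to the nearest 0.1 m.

4.9 m

Let the plane be z = a·easting + b·northing + c.
Station 2−Station 1: 130a + 130b = −0.5;  Station 3−Station 1: 50a − 9b = 40.5.
Solving gives a = 0.68585, b = −0.68970.
|∇z| = √(a²+b²) = 0.97267, so dip δ = arctan(0.97267) = 44.21°.
True thickness = vertical thickness × cos δ = 6.9 × cos 44.21° = 4.9 m.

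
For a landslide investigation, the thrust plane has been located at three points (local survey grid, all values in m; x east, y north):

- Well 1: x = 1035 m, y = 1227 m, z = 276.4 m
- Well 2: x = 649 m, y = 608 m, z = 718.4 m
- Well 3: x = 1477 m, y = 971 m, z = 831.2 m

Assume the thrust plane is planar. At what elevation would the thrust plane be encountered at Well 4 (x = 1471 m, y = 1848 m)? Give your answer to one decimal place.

-136.9 m

Two edge vectors: Well 1→Well 2 = (-386, -619, 442), Well 1→Well 3 = (442, -256, 554.8).
Normal n = (Well 1→Well 2) × (Well 1→Well 3) = (-230269.2, 409516.8, 372414).
So ∂z/∂x = −n_x/n_z = 0.618315 and ∂z/∂y = −n_y/n_z = −1.099628.
Intercept c from Well 1: 276.4 − 639.96 + 1349.24 = 985.69.
At (1471, 1848): z = 909.5 − 2032.1 + 985.69 = -136.9 m.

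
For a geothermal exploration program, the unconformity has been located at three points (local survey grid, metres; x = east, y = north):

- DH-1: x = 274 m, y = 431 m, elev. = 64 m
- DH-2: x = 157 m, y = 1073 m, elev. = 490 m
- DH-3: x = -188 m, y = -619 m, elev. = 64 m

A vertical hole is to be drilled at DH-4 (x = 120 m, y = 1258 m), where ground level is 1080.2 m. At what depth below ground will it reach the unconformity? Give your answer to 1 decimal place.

Two edge vectors: DH-1→DH-2 = (-117, 642, 426), DH-1→DH-3 = (-462, -1050, 0).
Normal n = (DH-1→DH-2) × (DH-1→DH-3) = (447300, -196812, 419454).
So ∂z/∂x = −n_x/n_z = −1.066386 and ∂z/∂y = −n_y/n_z = 0.469210.
Intercept c from DH-1: 64 + 292.19 − 202.23 = 153.96.
At (120, 1258): z_contact = −127.97 + 590.27 + 153.96 = 616.26 m.
Depth below ground = 1080.2 − 616.26 = 463.9 m.

463.9 m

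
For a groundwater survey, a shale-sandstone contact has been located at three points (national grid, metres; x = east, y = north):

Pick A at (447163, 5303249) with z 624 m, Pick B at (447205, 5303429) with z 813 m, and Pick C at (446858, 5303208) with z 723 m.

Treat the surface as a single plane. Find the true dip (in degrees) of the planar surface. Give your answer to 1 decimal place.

Two edge vectors: Pick A→Pick B = (42, 180, 189), Pick A→Pick C = (-305, -41, 99).
Normal n = (Pick A→Pick B) × (Pick A→Pick C) = (25569, -61803, 53178).
So ∂z/∂x = −n_x/n_z = −0.48082 and ∂z/∂y = −n_y/n_z = 1.16219.
Gradient magnitude |∇z| = √(a² + b²) = √(0.23119 + 1.35069) = 1.25773.
True dip = arctan(1.25773) = 51.5°, dipping toward SSE (azimuth ≈ 158°).

51.5°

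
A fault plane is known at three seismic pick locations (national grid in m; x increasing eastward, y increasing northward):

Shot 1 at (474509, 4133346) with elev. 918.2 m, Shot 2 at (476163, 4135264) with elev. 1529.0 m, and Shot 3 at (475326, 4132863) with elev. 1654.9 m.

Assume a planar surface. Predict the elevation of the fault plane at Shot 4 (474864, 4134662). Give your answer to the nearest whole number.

Let the plane be z = a·x + b·y + c.
Shot 2−Shot 1: 1654a + 1918b = 610.8;  Shot 3−Shot 1: 817a − 483b = 736.7.
Solving gives a = 0.72193062, b = −0.30410493.
Then c = 918.2 − a·474509 − b·4133346 = 915326.51.
At (474864, 4134662): z = 342818.9 − 1257371.1 + 915326.51 = 774.3 m.

774 m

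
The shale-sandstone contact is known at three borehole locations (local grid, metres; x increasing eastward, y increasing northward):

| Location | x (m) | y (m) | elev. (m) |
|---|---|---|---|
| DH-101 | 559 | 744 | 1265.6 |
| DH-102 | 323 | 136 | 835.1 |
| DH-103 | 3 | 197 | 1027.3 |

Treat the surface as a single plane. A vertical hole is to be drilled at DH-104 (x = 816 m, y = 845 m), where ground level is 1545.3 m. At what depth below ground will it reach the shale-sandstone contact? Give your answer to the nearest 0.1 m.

302.6 m

Let the plane be z = a·x + b·y + c.
DH-102−DH-101: −236a − 608b = −430.5;  DH-103−DH-101: −556a − 547b = −238.3.
Solving gives a = −0.43357, b = 0.87635.
Then c = 1265.6 − a·559 − b·744 = 855.96.
At (816, 845): z_contact = −353.79 + 740.52 + 855.96 = 1242.68 m.
Depth below ground = 1545.3 − 1242.68 = 302.6 m.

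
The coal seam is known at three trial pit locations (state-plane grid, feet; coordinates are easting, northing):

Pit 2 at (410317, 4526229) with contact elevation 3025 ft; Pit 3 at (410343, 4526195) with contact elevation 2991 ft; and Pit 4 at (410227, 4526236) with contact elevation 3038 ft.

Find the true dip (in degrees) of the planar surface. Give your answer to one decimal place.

43.5°

Let the plane be z = a·easting + b·northing + c.
Pit 3−Pit 2: 26a − 34b = −34;  Pit 4−Pit 2: −90a + 7b = 13.
Solving gives a = −0.07088, b = 0.94580.
Gradient magnitude |∇z| = √(a² + b²) = √(0.00502 + 0.89453) = 0.94845.
True dip = arctan(0.94845) = 43.5°, dipping toward S (azimuth ≈ 176°).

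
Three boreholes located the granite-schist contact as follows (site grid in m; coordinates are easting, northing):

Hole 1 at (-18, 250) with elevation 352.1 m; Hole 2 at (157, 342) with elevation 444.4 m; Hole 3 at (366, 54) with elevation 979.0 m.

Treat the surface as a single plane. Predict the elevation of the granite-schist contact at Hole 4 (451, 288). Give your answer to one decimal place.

Let the plane be z = a·easting + b·northing + c.
Hole 2−Hole 1: 175a + 92b = 92.3;  Hole 3−Hole 1: 384a − 196b = 626.9.
Solving gives a = 1.08815, b = −1.06659.
Then c = 352.1 − a·-18 − b·250 = 638.33.
At (451, 288): z = 490.8 − 307.2 + 638.33 = 821.9 m.

821.9 m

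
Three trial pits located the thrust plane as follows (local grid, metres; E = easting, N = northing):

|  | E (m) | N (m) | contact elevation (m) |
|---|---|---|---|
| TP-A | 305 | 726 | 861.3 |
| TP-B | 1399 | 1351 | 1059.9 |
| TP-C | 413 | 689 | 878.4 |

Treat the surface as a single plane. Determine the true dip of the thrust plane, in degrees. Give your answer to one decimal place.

Let the plane be z = a·E + b·N + c.
TP-B−TP-A: 1094a + 625b = 198.6;  TP-C−TP-A: 108a − 37b = 17.1.
Solving gives a = 0.16703, b = 0.02539.
Gradient magnitude |∇z| = √(a² + b²) = √(0.02790 + 0.00064) = 0.16895.
True dip = arctan(0.16895) = 9.6°, dipping toward W (azimuth ≈ 261°).

9.6°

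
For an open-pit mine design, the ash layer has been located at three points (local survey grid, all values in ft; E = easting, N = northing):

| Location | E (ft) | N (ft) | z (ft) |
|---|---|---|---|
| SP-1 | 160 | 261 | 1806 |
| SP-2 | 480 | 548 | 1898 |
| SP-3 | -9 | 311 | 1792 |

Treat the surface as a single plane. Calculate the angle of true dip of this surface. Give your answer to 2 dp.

Let the plane be z = a·E + b·N + c.
SP-2−SP-1: 320a + 287b = 92;  SP-3−SP-1: −169a + 50b = −14.
Solving gives a = 0.13361, b = 0.17159.
Gradient magnitude |∇z| = √(a² + b²) = √(0.01785 + 0.02944) = 0.21747.
True dip = arctan(0.21747) = 12.27°, dipping toward SW (azimuth ≈ 218°).

12.27°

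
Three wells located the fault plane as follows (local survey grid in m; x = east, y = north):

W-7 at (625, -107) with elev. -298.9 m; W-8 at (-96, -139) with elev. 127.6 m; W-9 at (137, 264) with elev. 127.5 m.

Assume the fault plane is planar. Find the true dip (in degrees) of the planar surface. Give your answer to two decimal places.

Two edge vectors: W-7→W-8 = (-721, -32, 426.5), W-7→W-9 = (-488, 371, 426.4).
Normal n = (W-7→W-8) × (W-7→W-9) = (-171876.3, 99302.4, -283107).
So ∂z/∂x = −n_x/n_z = −0.60711 and ∂z/∂y = −n_y/n_z = 0.35076.
Gradient magnitude |∇z| = √(a² + b²) = √(0.36858 + 0.12303) = 0.70115.
True dip = arctan(0.70115) = 35.04°, dipping toward ESE (azimuth ≈ 120°).

35.04°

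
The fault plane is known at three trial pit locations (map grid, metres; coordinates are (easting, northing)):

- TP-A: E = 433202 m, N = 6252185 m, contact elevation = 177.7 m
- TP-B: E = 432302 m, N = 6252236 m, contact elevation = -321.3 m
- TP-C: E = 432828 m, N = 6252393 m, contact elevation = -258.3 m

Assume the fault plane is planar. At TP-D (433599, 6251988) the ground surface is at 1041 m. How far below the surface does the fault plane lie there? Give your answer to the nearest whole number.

430 m

Two edge vectors: TP-A→TP-B = (-900, 51, -499), TP-A→TP-C = (-374, 208, -436).
Normal n = (TP-A→TP-B) × (TP-A→TP-C) = (81556, -205774, -168126).
So ∂z/∂E = −n_x/n_z = 0.48508856 and ∂z/∂N = −n_y/n_z = −1.22392729.
Intercept c from TP-A: 177.7 − 210141.34 + 7652219.86 = 7442256.22.
At (433599, 6251988): z_contact = 210333.9 − 7651978.7 + 7442256.22 = 611.4 m.
Depth below ground = 1041 − 611.4 = 430 m.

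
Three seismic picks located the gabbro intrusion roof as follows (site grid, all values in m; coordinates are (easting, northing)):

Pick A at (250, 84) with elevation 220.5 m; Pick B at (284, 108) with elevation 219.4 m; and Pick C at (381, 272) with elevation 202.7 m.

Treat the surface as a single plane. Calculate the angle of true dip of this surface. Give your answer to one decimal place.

8.9°

Two edge vectors: Pick A→Pick B = (34, 24, -1.1), Pick A→Pick C = (131, 188, -17.8).
Normal n = (Pick A→Pick B) × (Pick A→Pick C) = (-220.4, 461.1, 3248).
So ∂z/∂E = −n_x/n_z = 0.06786 and ∂z/∂N = −n_y/n_z = −0.14196.
Gradient magnitude |∇z| = √(a² + b²) = √(0.00460 + 0.02015) = 0.15735.
True dip = arctan(0.15735) = 8.9°, dipping toward NNW (azimuth ≈ 334°).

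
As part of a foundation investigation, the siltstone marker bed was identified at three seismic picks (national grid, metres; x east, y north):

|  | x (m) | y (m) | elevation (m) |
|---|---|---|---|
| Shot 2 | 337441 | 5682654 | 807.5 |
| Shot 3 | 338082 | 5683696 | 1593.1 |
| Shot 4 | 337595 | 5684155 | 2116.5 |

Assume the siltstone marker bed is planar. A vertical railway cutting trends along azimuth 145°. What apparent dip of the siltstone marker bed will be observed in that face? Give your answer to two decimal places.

Two edge vectors: Shot 2→Shot 3 = (641, 1042, 785.6), Shot 2→Shot 4 = (154, 1501, 1309).
Normal n = (Shot 2→Shot 3) × (Shot 2→Shot 4) = (184792.4, -718086.6, 801673).
So ∂z/∂x = −n_x/n_z = −0.23051 and ∂z/∂y = −n_y/n_z = 0.89574.
Unit vector along 145° is (sin 145°, cos 145°) = (0.5736, -0.8192).
Slope in that direction = a·(0.5736) + b·(-0.8192) = −0.86596.
Apparent dip = arctan|0.86596| = 40.89° (true dip is 42.8°, so apparent ≤ true as expected).

40.89°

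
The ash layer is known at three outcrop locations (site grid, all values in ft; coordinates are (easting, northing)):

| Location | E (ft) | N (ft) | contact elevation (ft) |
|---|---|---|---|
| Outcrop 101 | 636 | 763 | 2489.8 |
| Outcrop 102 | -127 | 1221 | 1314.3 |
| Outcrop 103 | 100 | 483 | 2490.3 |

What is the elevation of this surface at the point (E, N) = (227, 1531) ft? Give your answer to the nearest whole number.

Let the plane be z = a·E + b·N + c.
Outcrop 102−Outcrop 101: −763a + 458b = −1175.5;  Outcrop 103−Outcrop 101: −536a − 280b = 0.5.
Solving gives a = 0.71638, b = −1.37315.
Then c = 2489.8 − a·636 − b·763 = 3081.89.
At (227, 1531): z = 162.6 − 2102.3 + 3081.89 = 1142.2 ft.

1142 ft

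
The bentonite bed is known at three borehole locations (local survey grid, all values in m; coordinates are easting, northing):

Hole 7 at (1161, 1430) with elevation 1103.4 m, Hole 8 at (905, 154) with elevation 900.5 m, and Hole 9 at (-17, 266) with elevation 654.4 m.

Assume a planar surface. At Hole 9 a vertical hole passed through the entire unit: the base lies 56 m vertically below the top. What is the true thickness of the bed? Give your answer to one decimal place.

Two edge vectors: Hole 7→Hole 8 = (-256, -1276, -202.9), Hole 7→Hole 9 = (-1178, -1164, -449).
Normal n = (Hole 7→Hole 8) × (Hole 7→Hole 9) = (336748.4, 124072.2, -1205144).
So ∂z/∂easting = −n_x/n_z = 0.27943 and ∂z/∂northing = −n_y/n_z = 0.10295.
|∇z| = √(a²+b²) = 0.29779, so dip δ = arctan(0.29779) = 16.58°.
True thickness = vertical thickness × cos δ = 56 × cos 16.58° = 53.7 m.

53.7 m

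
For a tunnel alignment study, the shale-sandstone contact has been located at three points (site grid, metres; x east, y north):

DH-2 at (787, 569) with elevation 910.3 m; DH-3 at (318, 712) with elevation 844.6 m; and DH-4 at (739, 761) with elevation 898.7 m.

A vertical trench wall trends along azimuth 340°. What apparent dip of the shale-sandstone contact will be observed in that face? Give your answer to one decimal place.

4.1°

Two edge vectors: DH-2→DH-3 = (-469, 143, -65.7), DH-2→DH-4 = (-48, 192, -11.6).
Normal n = (DH-2→DH-3) × (DH-2→DH-4) = (10955.6, -2286.8, -83184).
So ∂z/∂x = −n_x/n_z = 0.13170 and ∂z/∂y = −n_y/n_z = −0.02749.
Unit vector along 340° is (sin 340°, cos 340°) = (-0.3420, 0.9397).
Slope in that direction = a·(-0.3420) + b·(0.9397) = −0.07088.
Apparent dip = arctan|0.07088| = 4.1° (true dip is 7.7°, so apparent ≤ true as expected).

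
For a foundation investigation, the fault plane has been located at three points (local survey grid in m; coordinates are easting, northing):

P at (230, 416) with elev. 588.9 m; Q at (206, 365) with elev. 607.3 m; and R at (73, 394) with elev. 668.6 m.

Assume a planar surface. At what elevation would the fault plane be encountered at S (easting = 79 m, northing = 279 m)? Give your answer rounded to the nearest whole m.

Let the plane be z = a·easting + b·northing + c.
Q−P: −24a − 51b = 18.4;  R−P: −157a − 22b = 79.7.
Solving gives a = −0.48936, b = −0.13050.
Then c = 588.9 − a·230 − b·416 = 755.74.
At (79, 279): z = −38.7 − 36.4 + 755.74 = 680.7 m.

681 m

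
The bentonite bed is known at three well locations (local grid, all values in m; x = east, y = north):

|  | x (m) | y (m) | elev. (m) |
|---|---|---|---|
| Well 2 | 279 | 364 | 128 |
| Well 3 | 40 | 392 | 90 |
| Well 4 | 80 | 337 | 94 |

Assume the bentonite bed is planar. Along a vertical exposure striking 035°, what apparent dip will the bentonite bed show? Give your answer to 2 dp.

7.56°

Two edge vectors: Well 2→Well 3 = (-239, 28, -38), Well 2→Well 4 = (-199, -27, -34).
Normal n = (Well 2→Well 3) × (Well 2→Well 4) = (-1978, -564, 12025).
So ∂z/∂x = −n_x/n_z = 0.16449 and ∂z/∂y = −n_y/n_z = 0.04690.
Unit vector along 035° is (sin 35°, cos 35°) = (0.5736, 0.8192).
Slope in that direction = a·(0.5736) + b·(0.8192) = 0.13277.
Apparent dip = arctan|0.13277| = 7.56° (true dip is 9.7°, so apparent ≤ true as expected).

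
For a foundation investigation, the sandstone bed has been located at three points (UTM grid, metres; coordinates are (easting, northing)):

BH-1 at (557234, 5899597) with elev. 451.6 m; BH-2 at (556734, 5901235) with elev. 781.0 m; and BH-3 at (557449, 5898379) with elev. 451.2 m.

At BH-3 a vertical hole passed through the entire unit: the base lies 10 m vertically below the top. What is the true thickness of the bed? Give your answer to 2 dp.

Two edge vectors: BH-1→BH-2 = (-500, 1638, 329.4), BH-1→BH-3 = (215, -1218, -0.4).
Normal n = (BH-1→BH-2) × (BH-1→BH-3) = (400554, 70621, 256830).
So ∂z/∂E = −n_x/n_z = −1.55961 and ∂z/∂N = −n_y/n_z = −0.27497.
|∇z| = √(a²+b²) = 1.58366, so dip δ = arctan(1.58366) = 57.73°.
True thickness = vertical thickness × cos δ = 10 × cos 57.73° = 5.34 m.

5.34 m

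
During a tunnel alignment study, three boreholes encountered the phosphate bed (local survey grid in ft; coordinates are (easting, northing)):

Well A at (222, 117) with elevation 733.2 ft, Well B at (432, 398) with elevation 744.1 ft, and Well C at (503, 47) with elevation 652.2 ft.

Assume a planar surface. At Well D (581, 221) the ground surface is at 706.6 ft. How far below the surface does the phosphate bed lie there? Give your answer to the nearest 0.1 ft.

Let the plane be z = a·E + b·N + c.
Well B−Well A: 210a + 281b = 10.9;  Well C−Well A: 281a − 70b = −81.
Solving gives a = −0.23487, b = 0.21431.
Then c = 733.2 − a·222 − b·117 = 760.27.
At (581, 221): z_contact = −136.46 + 47.36 + 760.27 = 671.17 ft.
Depth below ground = 706.6 − 671.17 = 35.4 ft.

35.4 ft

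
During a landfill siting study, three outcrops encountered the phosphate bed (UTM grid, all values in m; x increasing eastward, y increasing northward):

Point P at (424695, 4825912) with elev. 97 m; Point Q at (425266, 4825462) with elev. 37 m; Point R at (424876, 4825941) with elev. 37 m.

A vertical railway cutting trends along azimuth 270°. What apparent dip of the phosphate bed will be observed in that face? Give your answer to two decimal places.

Let the plane be z = a·x + b·y + c.
Point Q−Point P: 571a − 450b = −60;  Point R−Point P: 181a + 29b = −60.
Solving gives a = −0.29324, b = −0.23875.
Unit vector along 270° is (sin 270°, cos 270°) = (-1.0000, -0.0000).
Slope in that direction = a·(-1.0000) + b·(-0.0000) = 0.29324.
Apparent dip = arctan|0.29324| = 16.34° (true dip is 20.7°, so apparent ≤ true as expected).

16.34°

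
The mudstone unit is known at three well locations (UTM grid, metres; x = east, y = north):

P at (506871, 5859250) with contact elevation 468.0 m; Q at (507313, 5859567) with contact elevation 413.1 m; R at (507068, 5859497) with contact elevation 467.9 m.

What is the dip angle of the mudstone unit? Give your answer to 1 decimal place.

Let the plane be z = a·x + b·y + c.
Q−P: 442a + 317b = −54.9;  R−P: 197a + 247b = −0.1.
Solving gives a = −0.28954, b = 0.23052.
Gradient magnitude |∇z| = √(a² + b²) = √(0.08383 + 0.05314) = 0.37010.
True dip = arctan(0.37010) = 20.3°, dipping toward SE (azimuth ≈ 129°).

20.3°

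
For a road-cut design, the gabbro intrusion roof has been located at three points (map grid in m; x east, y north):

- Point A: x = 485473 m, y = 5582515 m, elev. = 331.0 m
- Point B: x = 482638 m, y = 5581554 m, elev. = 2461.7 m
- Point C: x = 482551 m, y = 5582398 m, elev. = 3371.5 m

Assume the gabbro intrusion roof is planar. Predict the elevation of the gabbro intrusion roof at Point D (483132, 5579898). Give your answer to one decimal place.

Let the plane be z = a·x + b·y + c.
Point B−Point A: −2835a − 961b = 2130.7;  Point C−Point A: −2922a − 117b = 3040.5.
Solving gives a = −1.079262559, b = 0.966711087.
Then c = 331 − a·485473 − b·5582515 = −4872395.31.
At (483132, 5579898): z = −521426.3 + 5394149.3 − 4872395.31 = 327.7 m.

327.7 m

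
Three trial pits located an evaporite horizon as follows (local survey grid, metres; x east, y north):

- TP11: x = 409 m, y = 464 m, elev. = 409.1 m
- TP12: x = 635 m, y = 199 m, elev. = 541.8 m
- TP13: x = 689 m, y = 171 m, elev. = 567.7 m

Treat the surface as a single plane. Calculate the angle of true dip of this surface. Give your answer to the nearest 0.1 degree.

23.1°

Let the plane be z = a·x + b·y + c.
TP12−TP11: 226a − 265b = 132.7;  TP13−TP11: 280a − 293b = 158.6.
Solving gives a = 0.39437, b = −0.16442.
Gradient magnitude |∇z| = √(a² + b²) = √(0.15553 + 0.02703) = 0.42728.
True dip = arctan(0.42728) = 23.1°, dipping toward WNW (azimuth ≈ 293°).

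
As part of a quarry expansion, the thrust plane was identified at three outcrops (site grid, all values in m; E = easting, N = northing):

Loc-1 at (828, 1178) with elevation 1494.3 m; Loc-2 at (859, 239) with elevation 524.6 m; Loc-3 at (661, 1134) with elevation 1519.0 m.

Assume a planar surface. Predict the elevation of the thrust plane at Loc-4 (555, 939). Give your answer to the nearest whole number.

Let the plane be z = a·E + b·N + c.
Loc-2−Loc-1: 31a − 939b = −969.7;  Loc-3−Loc-1: −167a − 44b = 24.7.
Solving gives a = −0.41637, b = 1.01895.
Then c = 1494.3 − a·828 − b·1178 = 638.73.
At (555, 939): z = −231.1 + 956.8 + 638.73 = 1364.4 m.

1364 m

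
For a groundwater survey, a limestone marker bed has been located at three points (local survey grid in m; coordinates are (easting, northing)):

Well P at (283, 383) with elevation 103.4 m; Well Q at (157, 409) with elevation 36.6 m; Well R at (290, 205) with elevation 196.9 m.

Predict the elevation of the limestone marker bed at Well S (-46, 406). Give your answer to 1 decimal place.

-48.2 m

Let the plane be z = a·E + b·N + c.
Well Q−Well P: −126a + 26b = −66.8;  Well R−Well P: 7a − 178b = 93.5.
Solving gives a = 0.42522, b = −0.50856.
Then c = 103.4 − a·283 − b·383 = 177.84.
At (-46, 406): z = −19.6 − 206.5 + 177.84 = -48.2 m.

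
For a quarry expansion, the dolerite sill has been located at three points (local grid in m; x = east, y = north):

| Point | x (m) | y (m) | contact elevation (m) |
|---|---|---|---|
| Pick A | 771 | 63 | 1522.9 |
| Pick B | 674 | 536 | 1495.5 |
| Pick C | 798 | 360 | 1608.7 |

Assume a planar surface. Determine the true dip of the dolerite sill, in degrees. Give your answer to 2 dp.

49.86°

Let the plane be z = a·x + b·y + c.
Pick B−Pick A: −97a + 473b = −27.4;  Pick C−Pick A: 27a + 297b = 85.8.
Solving gives a = 1.17175, b = 0.18237.
Gradient magnitude |∇z| = √(a² + b²) = √(1.37299 + 0.03326) = 1.18585.
True dip = arctan(1.18585) = 49.86°, dipping toward W (azimuth ≈ 261°).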